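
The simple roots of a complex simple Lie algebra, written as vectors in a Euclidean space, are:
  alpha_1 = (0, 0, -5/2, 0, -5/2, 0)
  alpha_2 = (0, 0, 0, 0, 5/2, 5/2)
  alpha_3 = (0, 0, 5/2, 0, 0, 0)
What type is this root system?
B_3 (so(7))

Compute the Cartan integers a_ij = 2(alpha_i, alpha_j)/(alpha_j, alpha_j); the resulting 3x3 Cartan matrix is
[[2, -1, -2], [-1, 2, 0], [-1, 0, 2]].
The roots have two lengths (squared-length ratio 2:1); the short ones are alpha_{3}. The associated Dynkin diagram is a chain of 3 nodes with a double edge at one end; the terminal node there is the unique short simple root (B_3), so the type is B_3 (the algebra so(7)).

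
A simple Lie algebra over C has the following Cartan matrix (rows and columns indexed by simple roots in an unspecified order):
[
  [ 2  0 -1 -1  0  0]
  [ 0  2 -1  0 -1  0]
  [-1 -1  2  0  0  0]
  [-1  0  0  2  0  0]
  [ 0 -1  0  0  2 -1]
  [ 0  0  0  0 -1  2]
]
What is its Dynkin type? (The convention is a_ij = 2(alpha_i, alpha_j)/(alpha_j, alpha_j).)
A6

The matrix has rank 6 with 2's on the diagonal. Reading the off-diagonal entries as Dynkin edges (a single edge where a_ij = a_ji = -1; a double or triple edge where a_ij * a_ji = 2 or 3), the diagram is a chain of 6 nodes with single edges (A_6). One simple-root ordering that puts it in standard form is (alpha_4, alpha_1, alpha_3, alpha_2, alpha_5, alpha_6). So the algebra is type A_6, i.e. sl(7).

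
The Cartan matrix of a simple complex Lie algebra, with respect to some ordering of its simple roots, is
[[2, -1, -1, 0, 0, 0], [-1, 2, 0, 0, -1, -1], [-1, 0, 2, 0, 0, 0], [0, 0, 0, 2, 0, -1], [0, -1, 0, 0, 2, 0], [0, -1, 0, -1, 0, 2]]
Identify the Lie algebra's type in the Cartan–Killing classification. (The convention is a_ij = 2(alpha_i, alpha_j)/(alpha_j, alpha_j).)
The matrix has rank 6 with 2's on the diagonal. Reading the off-diagonal entries as Dynkin edges (a single edge where a_ij = a_ji = -1; a double or triple edge where a_ij * a_ji = 2 or 3), the diagram is a chain of 5 nodes with one extra node attached to the third node from one end (E_6). One simple-root ordering that puts it in standard form is (alpha_4, alpha_5, alpha_6, alpha_2, alpha_1, alpha_3). So the algebra is type E_6.

E_6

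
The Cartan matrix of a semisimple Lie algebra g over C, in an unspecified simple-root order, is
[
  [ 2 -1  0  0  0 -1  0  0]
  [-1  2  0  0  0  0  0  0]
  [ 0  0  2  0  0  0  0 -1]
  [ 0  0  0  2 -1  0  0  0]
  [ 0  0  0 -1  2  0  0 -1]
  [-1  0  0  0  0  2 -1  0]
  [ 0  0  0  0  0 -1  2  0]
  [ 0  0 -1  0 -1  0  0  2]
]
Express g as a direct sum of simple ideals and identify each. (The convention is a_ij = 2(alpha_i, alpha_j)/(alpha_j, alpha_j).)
A_4 (sl(5)) + A_4 (sl(5))

The diagram associated to this matrix has two connected components: the simple roots {alpha_3, alpha_4, alpha_5, alpha_8} form a chain of 4 nodes with single edges (A_4), and {alpha_1, alpha_2, alpha_6, alpha_7} form a chain of 4 nodes with single edges (A_4). A semisimple Lie algebra decomposes uniquely as the direct sum of simple ideals, one per connected component of its Dynkin diagram, so g ≅ A_4 ⊕ A_4 (dimension 24 + 24 = 48).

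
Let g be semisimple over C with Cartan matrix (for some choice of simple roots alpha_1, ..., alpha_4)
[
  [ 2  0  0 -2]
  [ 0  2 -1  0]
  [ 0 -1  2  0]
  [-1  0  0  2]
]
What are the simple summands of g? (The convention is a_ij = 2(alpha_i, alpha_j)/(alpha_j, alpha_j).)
The diagram associated to this matrix has two connected components: the simple roots {alpha_2, alpha_3} form a chain of 2 nodes with single edges (A_2), and {alpha_1, alpha_4} form a chain of 2 nodes with a double edge at one end; the terminal node there is the unique short simple root (B_2). A semisimple Lie algebra decomposes uniquely as the direct sum of simple ideals, one per connected component of its Dynkin diagram, so g ≅ A_2 ⊕ B_2 (dimension 8 + 10 = 18).

type A_2 + type B_2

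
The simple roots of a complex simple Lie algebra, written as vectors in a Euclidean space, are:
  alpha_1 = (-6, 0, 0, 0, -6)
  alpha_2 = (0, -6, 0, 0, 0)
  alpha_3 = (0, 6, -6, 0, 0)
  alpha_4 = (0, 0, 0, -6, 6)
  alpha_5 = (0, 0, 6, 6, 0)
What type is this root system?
Compute the Cartan integers a_ij = 2(alpha_i, alpha_j)/(alpha_j, alpha_j); the resulting 5x5 Cartan matrix is
[[2, 0, 0, -1, 0], [0, 2, -1, 0, 0], [0, -2, 2, 0, -1], [-1, 0, 0, 2, -1], [0, 0, -1, -1, 2]].
The roots have two lengths (squared-length ratio 2:1); the short ones are alpha_{2}. The associated Dynkin diagram is a chain of 5 nodes with a double edge at one end; the terminal node there is the unique short simple root (B_5), so the type is B_5 (the algebra so(11)).

B_5 (so(11))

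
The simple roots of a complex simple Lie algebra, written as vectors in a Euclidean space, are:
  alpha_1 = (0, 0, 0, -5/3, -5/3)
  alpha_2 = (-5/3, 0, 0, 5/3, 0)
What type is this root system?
A_2 (sl(3))

Compute the Cartan integers a_ij = 2(alpha_i, alpha_j)/(alpha_j, alpha_j); the resulting 2x2 Cartan matrix is
[[2, -1], [-1, 2]].
All simple roots have the same length, so the diagram is simply laced. The associated Dynkin diagram is a chain of 2 nodes with single edges (A_2), so the type is A_2 (the algebra sl(3)).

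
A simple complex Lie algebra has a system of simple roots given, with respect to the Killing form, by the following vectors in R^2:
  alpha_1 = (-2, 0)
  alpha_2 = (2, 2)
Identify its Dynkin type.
B_2 (so(5))

Compute the Cartan integers a_ij = 2(alpha_i, alpha_j)/(alpha_j, alpha_j); the resulting 2x2 Cartan matrix is
[[2, -1], [-2, 2]].
The roots have two lengths (squared-length ratio 2:1); the short ones are alpha_{1}. The associated Dynkin diagram is a chain of 2 nodes with a double edge at one end; the terminal node there is the unique short simple root (B_2), so the type is B_2 (the algebra so(5)).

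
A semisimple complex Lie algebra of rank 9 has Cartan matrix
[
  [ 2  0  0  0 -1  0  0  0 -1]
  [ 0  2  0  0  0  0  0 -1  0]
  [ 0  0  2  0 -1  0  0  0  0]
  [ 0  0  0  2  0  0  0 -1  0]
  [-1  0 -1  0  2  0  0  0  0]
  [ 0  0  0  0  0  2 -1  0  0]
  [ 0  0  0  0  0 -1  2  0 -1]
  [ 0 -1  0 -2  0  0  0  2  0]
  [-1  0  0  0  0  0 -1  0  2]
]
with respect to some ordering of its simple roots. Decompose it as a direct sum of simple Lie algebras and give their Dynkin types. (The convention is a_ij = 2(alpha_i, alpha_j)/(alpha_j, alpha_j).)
type A_6 + type B_3

The diagram associated to this matrix has two connected components: the simple roots {alpha_1, alpha_3, alpha_5, alpha_6, alpha_7, alpha_9} form a chain of 6 nodes with single edges (A_6), and {alpha_2, alpha_4, alpha_8} form a chain of 3 nodes with a double edge at one end; the terminal node there is the unique short simple root (B_3). A semisimple Lie algebra decomposes uniquely as the direct sum of simple ideals, one per connected component of its Dynkin diagram, so g ≅ A_6 ⊕ B_3 (dimension 48 + 21 = 69).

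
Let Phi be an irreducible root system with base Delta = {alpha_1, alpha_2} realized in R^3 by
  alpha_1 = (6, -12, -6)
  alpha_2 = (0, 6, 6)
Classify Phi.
G_2

Compute the Cartan integers a_ij = 2(alpha_i, alpha_j)/(alpha_j, alpha_j); the resulting 2x2 Cartan matrix is
[[2, -3], [-1, 2]].
The roots have two lengths (squared-length ratio 3:1); the short ones are alpha_{2}. The associated Dynkin diagram is two nodes joined by a triple edge (G_2), so the type is G_2.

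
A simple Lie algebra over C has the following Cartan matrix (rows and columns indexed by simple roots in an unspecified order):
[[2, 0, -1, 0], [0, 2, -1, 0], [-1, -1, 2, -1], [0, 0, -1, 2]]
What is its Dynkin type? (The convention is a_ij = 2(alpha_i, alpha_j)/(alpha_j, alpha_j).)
The matrix has rank 4 with 2's on the diagonal. Reading the off-diagonal entries as Dynkin edges (a single edge where a_ij = a_ji = -1; a double or triple edge where a_ij * a_ji = 2 or 3), the diagram is a chain of 2 nodes with a fork of two nodes at one end (D_4). One simple-root ordering that puts it in standard form is (alpha_4, alpha_3, alpha_1, alpha_2). So the algebra is type D_4, i.e. so(8).

type D_4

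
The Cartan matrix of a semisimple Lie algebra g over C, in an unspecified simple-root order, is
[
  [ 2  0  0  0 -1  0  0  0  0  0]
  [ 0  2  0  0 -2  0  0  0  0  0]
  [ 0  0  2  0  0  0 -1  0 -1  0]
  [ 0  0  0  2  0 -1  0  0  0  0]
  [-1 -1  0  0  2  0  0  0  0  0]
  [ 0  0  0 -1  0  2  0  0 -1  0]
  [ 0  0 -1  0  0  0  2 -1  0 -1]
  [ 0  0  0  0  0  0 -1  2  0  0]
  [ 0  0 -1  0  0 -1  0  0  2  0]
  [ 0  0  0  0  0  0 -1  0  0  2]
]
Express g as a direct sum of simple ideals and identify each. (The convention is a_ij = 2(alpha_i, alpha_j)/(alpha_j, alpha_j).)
C3 + D7

The diagram associated to this matrix has two connected components: the simple roots {alpha_1, alpha_2, alpha_5} form a chain of 3 nodes with a double edge at one end; the terminal node there is the unique long simple root (C_3), and {alpha_3, alpha_4, alpha_6, alpha_7, alpha_8, alpha_9, alpha_10} form a chain of 5 nodes with a fork of two nodes at one end (D_7). A semisimple Lie algebra decomposes uniquely as the direct sum of simple ideals, one per connected component of its Dynkin diagram, so g ≅ C_3 ⊕ D_7 (dimension 21 + 91 = 112).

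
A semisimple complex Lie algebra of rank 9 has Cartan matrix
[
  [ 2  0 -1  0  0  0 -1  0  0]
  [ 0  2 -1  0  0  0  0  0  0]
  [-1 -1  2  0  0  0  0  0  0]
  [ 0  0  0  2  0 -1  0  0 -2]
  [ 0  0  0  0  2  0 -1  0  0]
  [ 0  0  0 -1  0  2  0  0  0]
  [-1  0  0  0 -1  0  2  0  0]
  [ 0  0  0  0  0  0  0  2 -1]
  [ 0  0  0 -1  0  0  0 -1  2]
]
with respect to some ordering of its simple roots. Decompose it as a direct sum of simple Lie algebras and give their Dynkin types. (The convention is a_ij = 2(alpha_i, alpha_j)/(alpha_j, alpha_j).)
The diagram associated to this matrix has two connected components: the simple roots {alpha_1, alpha_2, alpha_3, alpha_5, alpha_7} form a chain of 5 nodes with single edges (A_5), and {alpha_4, alpha_6, alpha_8, alpha_9} form a chain of 4 nodes with a double edge between the middle two (F_4). A semisimple Lie algebra decomposes uniquely as the direct sum of simple ideals, one per connected component of its Dynkin diagram, so g ≅ A_5 ⊕ F_4 (dimension 35 + 52 = 87).

A_5 + F_4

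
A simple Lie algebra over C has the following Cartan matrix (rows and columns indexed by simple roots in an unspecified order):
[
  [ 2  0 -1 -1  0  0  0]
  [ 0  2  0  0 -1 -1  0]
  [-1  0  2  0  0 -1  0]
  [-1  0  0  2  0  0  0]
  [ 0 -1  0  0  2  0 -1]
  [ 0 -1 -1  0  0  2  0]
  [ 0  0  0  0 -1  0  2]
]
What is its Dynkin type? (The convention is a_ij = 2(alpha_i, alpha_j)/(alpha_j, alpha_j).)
A_7

The matrix has rank 7 with 2's on the diagonal. Reading the off-diagonal entries as Dynkin edges (a single edge where a_ij = a_ji = -1; a double or triple edge where a_ij * a_ji = 2 or 3), the diagram is a chain of 7 nodes with single edges (A_7). One simple-root ordering that puts it in standard form is (alpha_7, alpha_5, alpha_2, alpha_6, alpha_3, alpha_1, alpha_4). So the algebra is type A_7, i.e. sl(8).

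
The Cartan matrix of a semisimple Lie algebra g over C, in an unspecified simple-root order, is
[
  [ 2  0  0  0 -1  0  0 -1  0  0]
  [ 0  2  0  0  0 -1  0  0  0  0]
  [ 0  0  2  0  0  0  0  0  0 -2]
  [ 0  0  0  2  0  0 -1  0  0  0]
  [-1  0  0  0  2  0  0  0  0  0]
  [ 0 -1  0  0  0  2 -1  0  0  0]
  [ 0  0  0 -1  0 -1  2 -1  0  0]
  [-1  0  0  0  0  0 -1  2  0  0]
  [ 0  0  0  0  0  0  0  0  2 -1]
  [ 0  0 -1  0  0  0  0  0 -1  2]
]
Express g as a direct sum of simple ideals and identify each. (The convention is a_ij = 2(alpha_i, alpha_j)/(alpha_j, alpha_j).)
C_3 ⊕ E_7

The diagram associated to this matrix has two connected components: the simple roots {alpha_3, alpha_9, alpha_10} form a chain of 3 nodes with a double edge at one end; the terminal node there is the unique long simple root (C_3), and {alpha_1, alpha_2, alpha_4, alpha_5, alpha_6, alpha_7, alpha_8} form a chain of 6 nodes with one extra node attached to the third node from one end (E_7). A semisimple Lie algebra decomposes uniquely as the direct sum of simple ideals, one per connected component of its Dynkin diagram, so g ≅ C_3 ⊕ E_7 (dimension 21 + 133 = 154).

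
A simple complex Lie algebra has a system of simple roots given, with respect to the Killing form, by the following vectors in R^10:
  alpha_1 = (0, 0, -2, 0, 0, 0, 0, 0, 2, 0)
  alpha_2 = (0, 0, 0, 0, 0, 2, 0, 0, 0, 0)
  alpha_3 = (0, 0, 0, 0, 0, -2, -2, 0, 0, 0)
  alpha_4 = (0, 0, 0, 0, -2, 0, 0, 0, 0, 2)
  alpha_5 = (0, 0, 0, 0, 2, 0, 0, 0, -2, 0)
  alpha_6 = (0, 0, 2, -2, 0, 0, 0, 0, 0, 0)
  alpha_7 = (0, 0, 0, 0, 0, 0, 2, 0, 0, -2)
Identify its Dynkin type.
B7

Compute the Cartan integers a_ij = 2(alpha_i, alpha_j)/(alpha_j, alpha_j); the resulting 7x7 Cartan matrix is
[[2, 0, 0, 0, -1, -1, 0], [0, 2, -1, 0, 0, 0, 0], [0, -2, 2, 0, 0, 0, -1], [0, 0, 0, 2, -1, 0, -1], [-1, 0, 0, -1, 2, 0, 0], [-1, 0, 0, 0, 0, 2, 0], [0, 0, -1, -1, 0, 0, 2]].
The roots have two lengths (squared-length ratio 2:1); the short ones are alpha_{2}. The associated Dynkin diagram is a chain of 7 nodes with a double edge at one end; the terminal node there is the unique short simple root (B_7), so the type is B_7 (the algebra so(15)).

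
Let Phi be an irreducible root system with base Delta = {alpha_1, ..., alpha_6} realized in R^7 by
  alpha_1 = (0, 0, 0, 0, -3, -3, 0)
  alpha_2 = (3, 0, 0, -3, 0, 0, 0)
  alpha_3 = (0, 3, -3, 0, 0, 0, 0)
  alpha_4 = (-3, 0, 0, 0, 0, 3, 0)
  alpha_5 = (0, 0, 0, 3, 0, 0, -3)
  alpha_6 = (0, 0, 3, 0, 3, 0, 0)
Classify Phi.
A_6

Compute the Cartan integers a_ij = 2(alpha_i, alpha_j)/(alpha_j, alpha_j); the resulting 6x6 Cartan matrix is
[[2, 0, 0, -1, 0, -1], [0, 2, 0, -1, -1, 0], [0, 0, 2, 0, 0, -1], [-1, -1, 0, 2, 0, 0], [0, -1, 0, 0, 2, 0], [-1, 0, -1, 0, 0, 2]].
All simple roots have the same length, so the diagram is simply laced. The associated Dynkin diagram is a chain of 6 nodes with single edges (A_6), so the type is A_6 (the algebra sl(7)).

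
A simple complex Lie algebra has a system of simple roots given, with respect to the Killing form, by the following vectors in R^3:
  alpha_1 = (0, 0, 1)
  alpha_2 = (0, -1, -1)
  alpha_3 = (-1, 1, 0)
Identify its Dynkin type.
type B_3

Compute the Cartan integers a_ij = 2(alpha_i, alpha_j)/(alpha_j, alpha_j); the resulting 3x3 Cartan matrix is
[[2, -1, 0], [-2, 2, -1], [0, -1, 2]].
The roots have two lengths (squared-length ratio 2:1); the short ones are alpha_{1}. The associated Dynkin diagram is a chain of 3 nodes with a double edge at one end; the terminal node there is the unique short simple root (B_3), so the type is B_3 (the algebra so(7)).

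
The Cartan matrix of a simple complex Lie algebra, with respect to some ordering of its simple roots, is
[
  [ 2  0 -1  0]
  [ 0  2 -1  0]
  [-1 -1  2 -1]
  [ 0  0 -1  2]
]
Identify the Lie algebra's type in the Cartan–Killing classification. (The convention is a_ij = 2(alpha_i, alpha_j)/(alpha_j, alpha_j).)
The matrix has rank 4 with 2's on the diagonal. Reading the off-diagonal entries as Dynkin edges (a single edge where a_ij = a_ji = -1; a double or triple edge where a_ij * a_ji = 2 or 3), the diagram is a chain of 2 nodes with a fork of two nodes at one end (D_4). One simple-root ordering that puts it in standard form is (alpha_4, alpha_3, alpha_1, alpha_2). So the algebra is type D_4, i.e. so(8).

D_4 (so(8))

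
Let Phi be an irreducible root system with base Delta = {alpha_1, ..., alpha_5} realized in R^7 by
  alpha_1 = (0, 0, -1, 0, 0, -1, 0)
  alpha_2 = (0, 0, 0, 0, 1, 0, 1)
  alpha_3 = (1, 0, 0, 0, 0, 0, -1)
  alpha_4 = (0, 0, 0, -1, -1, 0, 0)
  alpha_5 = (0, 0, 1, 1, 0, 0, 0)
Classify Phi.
A_5 (sl(6))

Compute the Cartan integers a_ij = 2(alpha_i, alpha_j)/(alpha_j, alpha_j); the resulting 5x5 Cartan matrix is
[[2, 0, 0, 0, -1], [0, 2, -1, -1, 0], [0, -1, 2, 0, 0], [0, -1, 0, 2, -1], [-1, 0, 0, -1, 2]].
All simple roots have the same length, so the diagram is simply laced. The associated Dynkin diagram is a chain of 5 nodes with single edges (A_5), so the type is A_5 (the algebra sl(6)).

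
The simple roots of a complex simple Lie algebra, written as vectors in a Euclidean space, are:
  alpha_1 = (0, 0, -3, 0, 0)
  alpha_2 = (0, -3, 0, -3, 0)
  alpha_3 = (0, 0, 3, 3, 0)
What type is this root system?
B_3 (so(7))

Compute the Cartan integers a_ij = 2(alpha_i, alpha_j)/(alpha_j, alpha_j); the resulting 3x3 Cartan matrix is
[[2, 0, -1], [0, 2, -1], [-2, -1, 2]].
The roots have two lengths (squared-length ratio 2:1); the short ones are alpha_{1}. The associated Dynkin diagram is a chain of 3 nodes with a double edge at one end; the terminal node there is the unique short simple root (B_3), so the type is B_3 (the algebra so(7)).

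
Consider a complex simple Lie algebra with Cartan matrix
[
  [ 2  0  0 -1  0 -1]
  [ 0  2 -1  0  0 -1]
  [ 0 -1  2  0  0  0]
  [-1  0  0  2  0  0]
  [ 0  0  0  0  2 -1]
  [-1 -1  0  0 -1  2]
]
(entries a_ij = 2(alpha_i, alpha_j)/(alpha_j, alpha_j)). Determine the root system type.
The matrix has rank 6 with 2's on the diagonal. Reading the off-diagonal entries as Dynkin edges (a single edge where a_ij = a_ji = -1; a double or triple edge where a_ij * a_ji = 2 or 3), the diagram is a chain of 5 nodes with one extra node attached to the third node from one end (E_6). One simple-root ordering that puts it in standard form is (alpha_4, alpha_5, alpha_1, alpha_6, alpha_2, alpha_3). So the algebra is type E_6.

E_6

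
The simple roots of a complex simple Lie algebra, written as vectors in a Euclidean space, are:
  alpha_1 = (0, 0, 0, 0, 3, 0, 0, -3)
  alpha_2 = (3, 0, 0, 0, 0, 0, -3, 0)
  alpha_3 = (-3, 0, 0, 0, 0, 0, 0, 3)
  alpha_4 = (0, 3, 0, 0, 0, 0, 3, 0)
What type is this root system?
type A_4

Compute the Cartan integers a_ij = 2(alpha_i, alpha_j)/(alpha_j, alpha_j); the resulting 4x4 Cartan matrix is
[[2, 0, -1, 0], [0, 2, -1, -1], [-1, -1, 2, 0], [0, -1, 0, 2]].
All simple roots have the same length, so the diagram is simply laced. The associated Dynkin diagram is a chain of 4 nodes with single edges (A_4), so the type is A_4 (the algebra sl(5)).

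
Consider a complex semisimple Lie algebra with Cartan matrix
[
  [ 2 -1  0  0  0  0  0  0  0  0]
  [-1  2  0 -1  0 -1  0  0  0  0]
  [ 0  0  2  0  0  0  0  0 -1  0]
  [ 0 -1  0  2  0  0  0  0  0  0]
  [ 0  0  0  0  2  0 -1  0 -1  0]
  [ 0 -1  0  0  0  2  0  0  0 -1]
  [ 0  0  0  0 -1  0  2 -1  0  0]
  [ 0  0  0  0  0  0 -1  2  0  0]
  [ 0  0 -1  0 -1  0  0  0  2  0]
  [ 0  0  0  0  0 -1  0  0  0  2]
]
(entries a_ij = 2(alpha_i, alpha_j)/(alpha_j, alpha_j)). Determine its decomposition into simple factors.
The diagram associated to this matrix has two connected components: the simple roots {alpha_3, alpha_5, alpha_7, alpha_8, alpha_9} form a chain of 5 nodes with single edges (A_5), and {alpha_1, alpha_2, alpha_4, alpha_6, alpha_10} form a chain of 3 nodes with a fork of two nodes at one end (D_5). A semisimple Lie algebra decomposes uniquely as the direct sum of simple ideals, one per connected component of its Dynkin diagram, so g ≅ A_5 ⊕ D_5 (dimension 35 + 45 = 80).

A5 + D5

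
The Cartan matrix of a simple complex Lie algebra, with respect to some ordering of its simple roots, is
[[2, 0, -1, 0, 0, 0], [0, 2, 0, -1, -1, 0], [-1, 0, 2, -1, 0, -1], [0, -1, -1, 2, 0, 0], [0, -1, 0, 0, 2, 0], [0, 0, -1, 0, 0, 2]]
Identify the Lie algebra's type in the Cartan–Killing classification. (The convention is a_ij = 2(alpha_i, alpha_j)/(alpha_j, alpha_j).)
The matrix has rank 6 with 2's on the diagonal. Reading the off-diagonal entries as Dynkin edges (a single edge where a_ij = a_ji = -1; a double or triple edge where a_ij * a_ji = 2 or 3), the diagram is a chain of 4 nodes with a fork of two nodes at one end (D_6). One simple-root ordering that puts it in standard form is (alpha_5, alpha_2, alpha_4, alpha_3, alpha_1, alpha_6). So the algebra is type D_6, i.e. so(12).

D_6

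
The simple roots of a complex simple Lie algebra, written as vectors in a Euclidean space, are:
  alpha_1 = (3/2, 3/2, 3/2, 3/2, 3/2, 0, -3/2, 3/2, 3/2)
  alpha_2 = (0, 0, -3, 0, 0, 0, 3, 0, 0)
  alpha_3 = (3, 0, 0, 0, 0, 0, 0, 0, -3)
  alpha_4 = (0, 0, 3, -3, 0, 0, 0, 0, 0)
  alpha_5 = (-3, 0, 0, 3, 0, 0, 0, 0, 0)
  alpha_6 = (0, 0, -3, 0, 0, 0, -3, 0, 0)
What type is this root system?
E_6

Compute the Cartan integers a_ij = 2(alpha_i, alpha_j)/(alpha_j, alpha_j); the resulting 6x6 Cartan matrix is
[[2, -1, 0, 0, 0, 0], [-1, 2, 0, -1, 0, 0], [0, 0, 2, 0, -1, 0], [0, -1, 0, 2, -1, -1], [0, 0, -1, -1, 2, 0], [0, 0, 0, -1, 0, 2]].
All simple roots have the same length, so the diagram is simply laced. The associated Dynkin diagram is a chain of 5 nodes with one extra node attached to the third node from one end (E_6), so the type is E_6.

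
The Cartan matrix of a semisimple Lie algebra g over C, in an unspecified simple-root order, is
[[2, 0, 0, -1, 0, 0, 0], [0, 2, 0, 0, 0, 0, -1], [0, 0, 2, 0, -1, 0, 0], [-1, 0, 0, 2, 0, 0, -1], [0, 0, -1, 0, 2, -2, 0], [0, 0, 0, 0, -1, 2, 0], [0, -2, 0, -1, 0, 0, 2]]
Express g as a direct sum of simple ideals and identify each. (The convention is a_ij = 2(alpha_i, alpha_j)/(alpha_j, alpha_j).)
The diagram associated to this matrix has two connected components: the simple roots {alpha_3, alpha_5, alpha_6} form a chain of 3 nodes with a double edge at one end; the terminal node there is the unique short simple root (B_3), and {alpha_1, alpha_2, alpha_4, alpha_7} form a chain of 4 nodes with a double edge at one end; the terminal node there is the unique short simple root (B_4). A semisimple Lie algebra decomposes uniquely as the direct sum of simple ideals, one per connected component of its Dynkin diagram, so g ≅ B_3 ⊕ B_4 (dimension 21 + 36 = 57).

B3 + B4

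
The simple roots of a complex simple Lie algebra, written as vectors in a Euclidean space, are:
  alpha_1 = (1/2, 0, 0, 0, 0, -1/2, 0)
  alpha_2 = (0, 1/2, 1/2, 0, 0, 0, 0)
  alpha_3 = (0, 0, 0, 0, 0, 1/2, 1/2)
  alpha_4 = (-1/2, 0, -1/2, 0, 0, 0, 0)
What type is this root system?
A4

Compute the Cartan integers a_ij = 2(alpha_i, alpha_j)/(alpha_j, alpha_j); the resulting 4x4 Cartan matrix is
[[2, 0, -1, -1], [0, 2, 0, -1], [-1, 0, 2, 0], [-1, -1, 0, 2]].
All simple roots have the same length, so the diagram is simply laced. The associated Dynkin diagram is a chain of 4 nodes with single edges (A_4), so the type is A_4 (the algebra sl(5)).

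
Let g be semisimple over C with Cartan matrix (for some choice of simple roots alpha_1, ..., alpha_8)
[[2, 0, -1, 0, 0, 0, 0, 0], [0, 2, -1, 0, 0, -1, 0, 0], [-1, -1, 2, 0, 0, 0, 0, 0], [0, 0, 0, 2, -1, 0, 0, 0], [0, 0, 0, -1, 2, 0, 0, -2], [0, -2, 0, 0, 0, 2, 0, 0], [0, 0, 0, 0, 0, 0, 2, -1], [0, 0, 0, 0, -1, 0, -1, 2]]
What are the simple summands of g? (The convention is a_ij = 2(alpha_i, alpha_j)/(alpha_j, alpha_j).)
The diagram associated to this matrix has two connected components: the simple roots {alpha_1, alpha_2, alpha_3, alpha_6} form a chain of 4 nodes with a double edge at one end; the terminal node there is the unique long simple root (C_4), and {alpha_4, alpha_5, alpha_7, alpha_8} form a chain of 4 nodes with a double edge between the middle two (F_4). A semisimple Lie algebra decomposes uniquely as the direct sum of simple ideals, one per connected component of its Dynkin diagram, so g ≅ C_4 ⊕ F_4 (dimension 36 + 52 = 88).

type C_4 + type F_4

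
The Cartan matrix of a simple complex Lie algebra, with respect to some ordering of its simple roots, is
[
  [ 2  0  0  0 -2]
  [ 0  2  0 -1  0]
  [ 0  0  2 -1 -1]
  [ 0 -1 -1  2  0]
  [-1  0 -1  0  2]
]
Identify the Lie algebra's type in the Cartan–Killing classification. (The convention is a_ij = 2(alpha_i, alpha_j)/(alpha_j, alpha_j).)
C5

The matrix has rank 5 with 2's on the diagonal. Reading the off-diagonal entries as Dynkin edges (a single edge where a_ij = a_ji = -1; a double or triple edge where a_ij * a_ji = 2 or 3), the diagram is a chain of 5 nodes with a double edge at one end; the terminal node there is the unique long simple root (C_5). One simple-root ordering that puts it in standard form is (alpha_2, alpha_4, alpha_3, alpha_5, alpha_1). So the algebra is type C_5, i.e. sp(10).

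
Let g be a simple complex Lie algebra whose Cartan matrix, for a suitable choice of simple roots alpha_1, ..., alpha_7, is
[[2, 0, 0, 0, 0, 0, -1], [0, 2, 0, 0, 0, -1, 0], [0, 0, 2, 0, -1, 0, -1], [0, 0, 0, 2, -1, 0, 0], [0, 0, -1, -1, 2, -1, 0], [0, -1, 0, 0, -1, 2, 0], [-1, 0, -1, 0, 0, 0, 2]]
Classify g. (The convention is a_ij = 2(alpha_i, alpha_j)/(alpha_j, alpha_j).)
E_7

The matrix has rank 7 with 2's on the diagonal. Reading the off-diagonal entries as Dynkin edges (a single edge where a_ij = a_ji = -1; a double or triple edge where a_ij * a_ji = 2 or 3), the diagram is a chain of 6 nodes with one extra node attached to the third node from one end (E_7). One simple-root ordering that puts it in standard form is (alpha_2, alpha_4, alpha_6, alpha_5, alpha_3, alpha_7, alpha_1). So the algebra is type E_7.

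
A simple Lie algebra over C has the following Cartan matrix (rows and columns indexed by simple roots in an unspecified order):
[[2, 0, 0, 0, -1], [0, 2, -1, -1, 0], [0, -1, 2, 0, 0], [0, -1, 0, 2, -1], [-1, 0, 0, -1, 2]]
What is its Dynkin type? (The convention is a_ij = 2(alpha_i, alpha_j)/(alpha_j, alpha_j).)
A5

The matrix has rank 5 with 2's on the diagonal. Reading the off-diagonal entries as Dynkin edges (a single edge where a_ij = a_ji = -1; a double or triple edge where a_ij * a_ji = 2 or 3), the diagram is a chain of 5 nodes with single edges (A_5). One simple-root ordering that puts it in standard form is (alpha_1, alpha_5, alpha_4, alpha_2, alpha_3). So the algebra is type A_5, i.e. sl(6).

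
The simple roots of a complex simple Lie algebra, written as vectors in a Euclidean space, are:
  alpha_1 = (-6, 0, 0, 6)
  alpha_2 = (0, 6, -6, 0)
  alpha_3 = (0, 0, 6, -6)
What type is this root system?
A_3

Compute the Cartan integers a_ij = 2(alpha_i, alpha_j)/(alpha_j, alpha_j); the resulting 3x3 Cartan matrix is
[[2, 0, -1], [0, 2, -1], [-1, -1, 2]].
All simple roots have the same length, so the diagram is simply laced. The associated Dynkin diagram is a chain of 3 nodes with single edges (A_3), so the type is A_3 (the algebra sl(4)).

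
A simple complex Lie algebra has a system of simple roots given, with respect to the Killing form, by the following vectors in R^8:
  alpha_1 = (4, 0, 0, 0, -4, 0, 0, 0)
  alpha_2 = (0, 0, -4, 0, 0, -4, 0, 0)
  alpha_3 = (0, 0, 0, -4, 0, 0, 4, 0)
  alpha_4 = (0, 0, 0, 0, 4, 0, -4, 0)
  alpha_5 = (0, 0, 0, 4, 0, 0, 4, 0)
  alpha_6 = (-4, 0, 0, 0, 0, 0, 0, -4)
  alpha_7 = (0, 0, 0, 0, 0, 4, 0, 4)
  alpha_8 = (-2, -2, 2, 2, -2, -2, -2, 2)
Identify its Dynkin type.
E_8

Compute the Cartan integers a_ij = 2(alpha_i, alpha_j)/(alpha_j, alpha_j); the resulting 8x8 Cartan matrix is
[[2, 0, 0, -1, 0, -1, 0, 0], [0, 2, 0, 0, 0, 0, -1, 0], [0, 0, 2, -1, 0, 0, 0, -1], [-1, 0, -1, 2, -1, 0, 0, 0], [0, 0, 0, -1, 2, 0, 0, 0], [-1, 0, 0, 0, 0, 2, -1, 0], [0, -1, 0, 0, 0, -1, 2, 0], [0, 0, -1, 0, 0, 0, 0, 2]].
All simple roots have the same length, so the diagram is simply laced. The associated Dynkin diagram is a chain of 7 nodes with one extra node attached to the third node from one end (E_8), so the type is E_8.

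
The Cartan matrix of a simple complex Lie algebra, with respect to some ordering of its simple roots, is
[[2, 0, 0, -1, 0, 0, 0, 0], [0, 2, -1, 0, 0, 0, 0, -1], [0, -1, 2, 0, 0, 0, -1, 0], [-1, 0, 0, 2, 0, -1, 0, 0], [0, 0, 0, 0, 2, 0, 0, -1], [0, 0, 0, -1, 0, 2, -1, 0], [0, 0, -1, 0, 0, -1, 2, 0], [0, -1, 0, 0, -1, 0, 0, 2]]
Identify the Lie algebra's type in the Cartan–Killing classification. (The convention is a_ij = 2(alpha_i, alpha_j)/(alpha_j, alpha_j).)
The matrix has rank 8 with 2's on the diagonal. Reading the off-diagonal entries as Dynkin edges (a single edge where a_ij = a_ji = -1; a double or triple edge where a_ij * a_ji = 2 or 3), the diagram is a chain of 8 nodes with single edges (A_8). One simple-root ordering that puts it in standard form is (alpha_5, alpha_8, alpha_2, alpha_3, alpha_7, alpha_6, alpha_4, alpha_1). So the algebra is type A_8, i.e. sl(9).

type A_8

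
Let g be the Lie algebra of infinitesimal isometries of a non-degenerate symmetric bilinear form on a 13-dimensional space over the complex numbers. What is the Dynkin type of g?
type B_6

This is so(13) with 13 odd, which has dimension 13(13-1)/2 = 78 and rank (13-1)/2 = 6. In the classification of classical Lie algebras, the orthogonal algebra so(2n+1) in an odd number of variables has type B_n; here n = 6, so the Dynkin diagram is a chain of 6 nodes with a double edge at one end; the terminal node there is the unique short simple root (B_6). Hence the type is B_6.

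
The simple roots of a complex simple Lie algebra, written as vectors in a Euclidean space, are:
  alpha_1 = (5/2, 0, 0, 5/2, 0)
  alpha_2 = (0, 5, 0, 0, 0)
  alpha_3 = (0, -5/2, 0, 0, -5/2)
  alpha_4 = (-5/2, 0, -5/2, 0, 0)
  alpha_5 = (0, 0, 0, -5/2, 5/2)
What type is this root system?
Compute the Cartan integers a_ij = 2(alpha_i, alpha_j)/(alpha_j, alpha_j); the resulting 5x5 Cartan matrix is
[[2, 0, 0, -1, -1], [0, 2, -2, 0, 0], [0, -1, 2, 0, -1], [-1, 0, 0, 2, 0], [-1, 0, -1, 0, 2]].
The roots have two lengths (squared-length ratio 2:1); the short ones are alpha_{1,3,4,5}. The associated Dynkin diagram is a chain of 5 nodes with a double edge at one end; the terminal node there is the unique long simple root (C_5), so the type is C_5 (the algebra sp(10)).

C_5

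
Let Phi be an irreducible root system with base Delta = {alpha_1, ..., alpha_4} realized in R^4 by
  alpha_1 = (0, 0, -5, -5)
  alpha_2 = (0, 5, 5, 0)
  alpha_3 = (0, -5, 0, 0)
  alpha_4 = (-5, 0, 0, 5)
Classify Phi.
type B_4

Compute the Cartan integers a_ij = 2(alpha_i, alpha_j)/(alpha_j, alpha_j); the resulting 4x4 Cartan matrix is
[[2, -1, 0, -1], [-1, 2, -2, 0], [0, -1, 2, 0], [-1, 0, 0, 2]].
The roots have two lengths (squared-length ratio 2:1); the short ones are alpha_{3}. The associated Dynkin diagram is a chain of 4 nodes with a double edge at one end; the terminal node there is the unique short simple root (B_4), so the type is B_4 (the algebra so(9)).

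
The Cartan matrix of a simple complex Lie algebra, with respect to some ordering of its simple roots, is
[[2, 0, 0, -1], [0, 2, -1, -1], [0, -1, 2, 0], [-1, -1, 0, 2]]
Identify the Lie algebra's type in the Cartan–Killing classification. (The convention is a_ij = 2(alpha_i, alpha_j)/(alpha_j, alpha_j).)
A4

The matrix has rank 4 with 2's on the diagonal. Reading the off-diagonal entries as Dynkin edges (a single edge where a_ij = a_ji = -1; a double or triple edge where a_ij * a_ji = 2 or 3), the diagram is a chain of 4 nodes with single edges (A_4). One simple-root ordering that puts it in standard form is (alpha_3, alpha_2, alpha_4, alpha_1). So the algebra is type A_4, i.e. sl(5).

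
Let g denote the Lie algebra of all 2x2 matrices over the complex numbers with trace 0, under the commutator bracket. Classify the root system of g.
This is sl(2), which has dimension 2^2 - 1 = 3 and rank 2 - 1 = 1 (a Cartan subalgebra is the diagonal traceless matrices). In the classification of classical Lie algebras, the special linear algebra sl(n+1) has type A_n; here n = 1, so the Dynkin diagram is a chain of 1 nodes with single edges (A_1). Hence the type is A_1.

A1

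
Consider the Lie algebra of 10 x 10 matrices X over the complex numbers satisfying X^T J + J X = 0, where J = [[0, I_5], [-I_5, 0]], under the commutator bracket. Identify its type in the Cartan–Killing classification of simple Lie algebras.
type C_5

This is sp(10), which has dimension 10(10+1)/2 = 55 and rank 10/2 = 5. In the classification of classical Lie algebras, the symplectic algebra sp(2n) has type C_n; here n = 5, so the Dynkin diagram is a chain of 5 nodes with a double edge at one end; the terminal node there is the unique long simple root (C_5). Hence the type is C_5.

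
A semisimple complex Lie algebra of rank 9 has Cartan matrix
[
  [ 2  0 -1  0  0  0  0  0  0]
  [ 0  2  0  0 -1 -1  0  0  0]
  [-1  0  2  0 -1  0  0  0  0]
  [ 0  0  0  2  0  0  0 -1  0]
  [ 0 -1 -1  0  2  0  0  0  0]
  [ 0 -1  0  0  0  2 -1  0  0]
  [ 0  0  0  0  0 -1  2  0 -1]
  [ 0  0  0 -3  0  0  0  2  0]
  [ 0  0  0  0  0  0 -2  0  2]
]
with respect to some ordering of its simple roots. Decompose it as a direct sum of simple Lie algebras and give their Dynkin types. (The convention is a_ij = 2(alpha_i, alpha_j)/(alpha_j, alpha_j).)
The diagram associated to this matrix has two connected components: the simple roots {alpha_1, alpha_2, alpha_3, alpha_5, alpha_6, alpha_7, alpha_9} form a chain of 7 nodes with a double edge at one end; the terminal node there is the unique long simple root (C_7), and {alpha_4, alpha_8} form two nodes joined by a triple edge (G_2). A semisimple Lie algebra decomposes uniquely as the direct sum of simple ideals, one per connected component of its Dynkin diagram, so g ≅ C_7 ⊕ G_2 (dimension 105 + 14 = 119).

type C_7 + type G_2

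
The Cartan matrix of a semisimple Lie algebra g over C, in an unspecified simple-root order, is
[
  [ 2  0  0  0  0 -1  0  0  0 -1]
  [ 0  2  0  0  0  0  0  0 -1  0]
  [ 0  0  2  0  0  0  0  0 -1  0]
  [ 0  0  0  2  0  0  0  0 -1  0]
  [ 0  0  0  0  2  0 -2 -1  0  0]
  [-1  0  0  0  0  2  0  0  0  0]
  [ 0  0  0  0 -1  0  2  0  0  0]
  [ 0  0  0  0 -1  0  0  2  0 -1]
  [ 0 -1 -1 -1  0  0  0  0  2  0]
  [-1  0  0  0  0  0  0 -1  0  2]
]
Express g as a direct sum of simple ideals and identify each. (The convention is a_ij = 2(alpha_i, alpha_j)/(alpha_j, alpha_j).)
The diagram associated to this matrix has two connected components: the simple roots {alpha_1, alpha_5, alpha_6, alpha_7, alpha_8, alpha_10} form a chain of 6 nodes with a double edge at one end; the terminal node there is the unique short simple root (B_6), and {alpha_2, alpha_3, alpha_4, alpha_9} form a chain of 2 nodes with a fork of two nodes at one end (D_4). A semisimple Lie algebra decomposes uniquely as the direct sum of simple ideals, one per connected component of its Dynkin diagram, so g ≅ B_6 ⊕ D_4 (dimension 78 + 28 = 106).

B_6 (so(13)) + D_4 (so(8))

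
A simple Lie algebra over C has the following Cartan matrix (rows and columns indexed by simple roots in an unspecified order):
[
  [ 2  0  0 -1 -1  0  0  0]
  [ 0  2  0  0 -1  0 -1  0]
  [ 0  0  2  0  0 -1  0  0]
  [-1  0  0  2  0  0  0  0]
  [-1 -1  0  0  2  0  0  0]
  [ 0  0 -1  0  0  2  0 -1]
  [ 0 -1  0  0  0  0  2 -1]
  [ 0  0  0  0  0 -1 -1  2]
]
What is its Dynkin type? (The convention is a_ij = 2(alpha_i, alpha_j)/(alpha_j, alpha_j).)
A_8 (sl(9))

The matrix has rank 8 with 2's on the diagonal. Reading the off-diagonal entries as Dynkin edges (a single edge where a_ij = a_ji = -1; a double or triple edge where a_ij * a_ji = 2 or 3), the diagram is a chain of 8 nodes with single edges (A_8). One simple-root ordering that puts it in standard form is (alpha_3, alpha_6, alpha_8, alpha_7, alpha_2, alpha_5, alpha_1, alpha_4). So the algebra is type A_8, i.e. sl(9).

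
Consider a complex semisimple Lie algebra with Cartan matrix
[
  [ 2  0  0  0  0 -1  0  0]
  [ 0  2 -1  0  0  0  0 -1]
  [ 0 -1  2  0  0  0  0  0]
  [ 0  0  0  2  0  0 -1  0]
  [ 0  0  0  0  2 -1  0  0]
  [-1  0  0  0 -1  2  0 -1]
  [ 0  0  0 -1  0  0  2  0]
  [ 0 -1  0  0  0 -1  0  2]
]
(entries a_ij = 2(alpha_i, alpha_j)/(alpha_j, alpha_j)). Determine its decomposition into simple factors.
The diagram associated to this matrix has two connected components: the simple roots {alpha_4, alpha_7} form a chain of 2 nodes with single edges (A_2), and {alpha_1, alpha_2, alpha_3, alpha_5, alpha_6, alpha_8} form a chain of 4 nodes with a fork of two nodes at one end (D_6). A semisimple Lie algebra decomposes uniquely as the direct sum of simple ideals, one per connected component of its Dynkin diagram, so g ≅ A_2 ⊕ D_6 (dimension 8 + 66 = 74).

A_2 (sl(3)) ⊕ D_6 (so(12))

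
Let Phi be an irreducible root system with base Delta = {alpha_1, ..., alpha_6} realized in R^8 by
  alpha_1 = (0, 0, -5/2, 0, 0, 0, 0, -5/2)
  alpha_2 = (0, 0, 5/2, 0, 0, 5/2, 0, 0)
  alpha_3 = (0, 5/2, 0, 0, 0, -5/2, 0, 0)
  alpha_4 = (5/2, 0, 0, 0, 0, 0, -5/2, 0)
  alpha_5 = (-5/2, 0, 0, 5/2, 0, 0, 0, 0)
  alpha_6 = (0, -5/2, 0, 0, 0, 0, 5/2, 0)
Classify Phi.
Compute the Cartan integers a_ij = 2(alpha_i, alpha_j)/(alpha_j, alpha_j); the resulting 6x6 Cartan matrix is
[[2, -1, 0, 0, 0, 0], [-1, 2, -1, 0, 0, 0], [0, -1, 2, 0, 0, -1], [0, 0, 0, 2, -1, -1], [0, 0, 0, -1, 2, 0], [0, 0, -1, -1, 0, 2]].
All simple roots have the same length, so the diagram is simply laced. The associated Dynkin diagram is a chain of 6 nodes with single edges (A_6), so the type is A_6 (the algebra sl(7)).

A_6 (sl(7))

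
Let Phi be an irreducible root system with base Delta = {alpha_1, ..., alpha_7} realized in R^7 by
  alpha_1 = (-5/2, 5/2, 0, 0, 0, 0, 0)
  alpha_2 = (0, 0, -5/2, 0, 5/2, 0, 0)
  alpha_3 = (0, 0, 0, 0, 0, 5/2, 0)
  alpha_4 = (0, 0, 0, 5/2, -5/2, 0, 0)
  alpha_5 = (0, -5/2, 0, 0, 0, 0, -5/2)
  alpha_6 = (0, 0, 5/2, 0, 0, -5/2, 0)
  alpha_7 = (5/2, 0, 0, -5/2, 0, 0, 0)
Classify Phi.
type B_7

Compute the Cartan integers a_ij = 2(alpha_i, alpha_j)/(alpha_j, alpha_j); the resulting 7x7 Cartan matrix is
[[2, 0, 0, 0, -1, 0, -1], [0, 2, 0, -1, 0, -1, 0], [0, 0, 2, 0, 0, -1, 0], [0, -1, 0, 2, 0, 0, -1], [-1, 0, 0, 0, 2, 0, 0], [0, -1, -2, 0, 0, 2, 0], [-1, 0, 0, -1, 0, 0, 2]].
The roots have two lengths (squared-length ratio 2:1); the short ones are alpha_{3}. The associated Dynkin diagram is a chain of 7 nodes with a double edge at one end; the terminal node there is the unique short simple root (B_7), so the type is B_7 (the algebra so(15)).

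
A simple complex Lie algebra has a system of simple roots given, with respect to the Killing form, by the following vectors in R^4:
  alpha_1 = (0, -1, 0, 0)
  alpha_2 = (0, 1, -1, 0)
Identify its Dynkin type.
B_2

Compute the Cartan integers a_ij = 2(alpha_i, alpha_j)/(alpha_j, alpha_j); the resulting 2x2 Cartan matrix is
[[2, -1], [-2, 2]].
The roots have two lengths (squared-length ratio 2:1); the short ones are alpha_{1}. The associated Dynkin diagram is a chain of 2 nodes with a double edge at one end; the terminal node there is the unique short simple root (B_2), so the type is B_2 (the algebra so(5)).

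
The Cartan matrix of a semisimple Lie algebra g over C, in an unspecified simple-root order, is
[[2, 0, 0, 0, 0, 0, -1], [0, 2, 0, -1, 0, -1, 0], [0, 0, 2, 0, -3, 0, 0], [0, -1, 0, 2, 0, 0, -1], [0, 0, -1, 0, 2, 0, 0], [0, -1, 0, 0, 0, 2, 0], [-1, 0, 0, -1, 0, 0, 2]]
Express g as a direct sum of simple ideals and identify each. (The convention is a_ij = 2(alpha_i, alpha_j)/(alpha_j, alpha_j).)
The diagram associated to this matrix has two connected components: the simple roots {alpha_1, alpha_2, alpha_4, alpha_6, alpha_7} form a chain of 5 nodes with single edges (A_5), and {alpha_3, alpha_5} form two nodes joined by a triple edge (G_2). A semisimple Lie algebra decomposes uniquely as the direct sum of simple ideals, one per connected component of its Dynkin diagram, so g ≅ A_5 ⊕ G_2 (dimension 35 + 14 = 49).

A_5 ⊕ G_2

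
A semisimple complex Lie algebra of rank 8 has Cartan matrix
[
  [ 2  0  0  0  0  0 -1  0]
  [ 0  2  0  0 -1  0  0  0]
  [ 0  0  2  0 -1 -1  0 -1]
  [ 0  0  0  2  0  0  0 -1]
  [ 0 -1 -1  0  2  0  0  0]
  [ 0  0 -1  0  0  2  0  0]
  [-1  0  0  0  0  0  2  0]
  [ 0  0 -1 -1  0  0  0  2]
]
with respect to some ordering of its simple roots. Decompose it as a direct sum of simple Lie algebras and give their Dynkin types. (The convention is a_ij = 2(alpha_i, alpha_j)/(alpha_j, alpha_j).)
The diagram associated to this matrix has two connected components: the simple roots {alpha_1, alpha_7} form a chain of 2 nodes with single edges (A_2), and {alpha_2, alpha_3, alpha_4, alpha_5, alpha_6, alpha_8} form a chain of 5 nodes with one extra node attached to the third node from one end (E_6). A semisimple Lie algebra decomposes uniquely as the direct sum of simple ideals, one per connected component of its Dynkin diagram, so g ≅ A_2 ⊕ E_6 (dimension 8 + 78 = 86).

A_2 (sl(3)) ⊕ E_6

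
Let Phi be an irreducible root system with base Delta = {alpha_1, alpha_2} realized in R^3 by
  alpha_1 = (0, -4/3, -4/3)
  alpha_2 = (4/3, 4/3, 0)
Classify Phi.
Compute the Cartan integers a_ij = 2(alpha_i, alpha_j)/(alpha_j, alpha_j); the resulting 2x2 Cartan matrix is
[[2, -1], [-1, 2]].
All simple roots have the same length, so the diagram is simply laced. The associated Dynkin diagram is a chain of 2 nodes with single edges (A_2), so the type is A_2 (the algebra sl(3)).

type A_2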